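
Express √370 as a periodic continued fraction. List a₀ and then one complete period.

[19; 4, 4, 38]

a₀ = ⌊√370⌋ = 19.
With m₀=0, d₀=1 and mₖ₊₁ = dₖaₖ − mₖ, dₖ₊₁ = (n − mₖ₊₁²)/dₖ, aₖ₊₁ = ⌊(a₀+mₖ₊₁)/dₖ₊₁⌋:
  k=1: m=19, d=9, a=4
  k=2: m=17, d=9, a=4
  k=3: m=19, d=1, a=38
d=1 and a=2a₀=38 at k=3, so the next step gives (m, d) = (19, 9) again — its k=1 value — and the period has length 3.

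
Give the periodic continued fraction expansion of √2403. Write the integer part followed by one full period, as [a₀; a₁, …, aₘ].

a₀ = ⌊√2403⌋ = 49.

[49; 49, 98]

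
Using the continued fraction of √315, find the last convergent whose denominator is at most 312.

2538/143

√315 = [17; 1, 2, 1, 34, …] (period length 4).
Convergents:
  p_0/q_0 = 17/1
  p_1/q_1 = 18/1
  p_2/q_2 = 53/3
  p_3/q_3 = 71/4
  p_4/q_4 = 2467/139
  p_5/q_5 = 2538/143
  p_6/q_6 = 7543/425
q_5 = 143 ≤ 312 < 425 = q_6, so the answer is 2538/143.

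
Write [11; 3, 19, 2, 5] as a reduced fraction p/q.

Using pₖ = aₖpₖ₋₁ + pₖ₋₂ and qₖ = aₖqₖ₋₁ + qₖ₋₂:
  k=0: a=11, p=11, q=1
  k=1: a=3, p=34, q=3
  k=2: a=19, p=657, q=58
  k=3: a=2, p=1348, q=119
  k=4: a=5, p=7397, q=653

7397/653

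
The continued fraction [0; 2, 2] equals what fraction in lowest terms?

2/5

Fold from the inside: start with 2/1.
  2 + 1/2 = 5/2
  0 + 2/5 = 2/5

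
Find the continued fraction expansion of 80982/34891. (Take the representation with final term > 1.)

[2; 3, 8, 1, 2, 12, 3, 11]

80982 = 2*34891 + 11200
34891 = 3*11200 + 1291
11200 = 8*1291 + 872
1291 = 1*872 + 419
872 = 2*419 + 34
419 = 12*34 + 11
34 = 3*11 + 1
11 = 11*1 + 0  (stop)
So 80982/34891 = [2; 3, 8, 1, 2, 12, 3, 11].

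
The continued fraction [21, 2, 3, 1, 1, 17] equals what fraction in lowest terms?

6024/281

Using pₖ = aₖpₖ₋₁ + pₖ₋₂ and qₖ = aₖqₖ₋₁ + qₖ₋₂:
  k=0: a=21, p=21, q=1
  k=1: a=2, p=43, q=2
  k=2: a=3, p=150, q=7
  k=3: a=1, p=193, q=9
  k=4: a=1, p=343, q=16
  k=5: a=17, p=6024, q=281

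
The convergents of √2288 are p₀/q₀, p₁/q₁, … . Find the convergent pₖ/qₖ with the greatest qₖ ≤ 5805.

164737/3444

√2288 = [47; 1, 4, 1, 94, …] (period length 4).
Convergents:
  p_0/q_0 = 47/1
  p_1/q_1 = 48/1
  p_2/q_2 = 239/5
  p_3/q_3 = 287/6
  p_4/q_4 = 27217/569
  p_5/q_5 = 27504/575
  p_6/q_6 = 137233/2869
  p_7/q_7 = 164737/3444
  p_8/q_8 = 15622511/326605
q_7 = 3444 ≤ 5805 < 326605 = q_8, so the answer is 164737/3444.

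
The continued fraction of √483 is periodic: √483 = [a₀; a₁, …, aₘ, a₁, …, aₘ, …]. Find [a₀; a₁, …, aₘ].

[21; 1, 42]

a₀ = ⌊√483⌋ = 21.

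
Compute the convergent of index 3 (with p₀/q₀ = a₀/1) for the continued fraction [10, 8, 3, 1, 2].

334/33

Using pₖ = aₖpₖ₋₁ + pₖ₋₂, qₖ = aₖqₖ₋₁ + qₖ₋₂ (with p₋₁=1, p₋₂=0, q₋₁=0, q₋₂=1):
  k=0: a=10, p=10, q=1
  k=1: a=8, p=81, q=8
  k=2: a=3, p=253, q=25
  k=3: a=1, p=334, q=33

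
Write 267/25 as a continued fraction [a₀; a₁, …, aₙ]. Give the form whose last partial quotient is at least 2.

[10; 1, 2, 8]

267 = 10·25 + 17
25 = 1·17 + 8
17 = 2·8 + 1
8 = 8·1 + 0  (stop)
So 267/25 = [10; 1, 2, 8].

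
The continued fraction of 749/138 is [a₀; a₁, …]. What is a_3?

749 = 5·138 + 59   →  a_0 = 5
138 = 2·59 + 20   →  a_1 = 2
59 = 2·20 + 19   →  a_2 = 2
20 = 1·19 + 1   →  a_3 = 1

1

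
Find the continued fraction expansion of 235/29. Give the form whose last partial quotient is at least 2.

235 = 8·29 + 3
29 = 9·3 + 2
3 = 1·2 + 1
2 = 2·1 + 0  (stop)
So 235/29 = [8; 9, 1, 2].

[8; 9, 1, 2]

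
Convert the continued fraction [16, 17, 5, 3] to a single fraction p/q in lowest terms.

4416/275

Fold from the inside: start with 3/1.
  5 + 1/3 = 16/3
  17 + 3/16 = 275/16
  16 + 16/275 = 4416/275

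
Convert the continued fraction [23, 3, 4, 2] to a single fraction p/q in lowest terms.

Fold from the inside: start with 2/1.
  4 + 1/2 = 9/2
  3 + 2/9 = 29/9
  23 + 9/29 = 676/29

676/29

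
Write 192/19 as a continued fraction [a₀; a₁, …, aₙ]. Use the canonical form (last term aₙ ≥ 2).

[10; 9, 2]

192 = 10*19 + 2
19 = 9*2 + 1
2 = 2*1 + 0  (stop)
So 192/19 = [10; 9, 2].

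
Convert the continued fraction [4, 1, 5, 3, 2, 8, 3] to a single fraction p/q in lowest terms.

Using pₖ = aₖpₖ₋₁ + pₖ₋₂ and qₖ = aₖqₖ₋₁ + qₖ₋₂:
  k=0: a=4, p=4, q=1
  k=1: a=1, p=5, q=1
  k=2: a=5, p=29, q=6
  k=3: a=3, p=92, q=19
  k=4: a=2, p=213, q=44
  k=5: a=8, p=1796, q=371
  k=6: a=3, p=5601, q=1157

5601/1157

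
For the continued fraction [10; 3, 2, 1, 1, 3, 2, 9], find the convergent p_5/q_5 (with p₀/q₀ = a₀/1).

Using pₖ = aₖpₖ₋₁ + pₖ₋₂, qₖ = aₖqₖ₋₁ + qₖ₋₂ (with p₋₁=1, p₋₂=0, q₋₁=0, q₋₂=1):
  k=0: a=10, p=10, q=1
  k=1: a=3, p=31, q=3
  k=2: a=2, p=72, q=7
  k=3: a=1, p=103, q=10
  k=4: a=1, p=175, q=17
  k=5: a=3, p=628, q=61

628/61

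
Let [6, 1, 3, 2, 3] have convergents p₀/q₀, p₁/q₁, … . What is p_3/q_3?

61/9

Using pₖ = aₖpₖ₋₁ + pₖ₋₂, qₖ = aₖqₖ₋₁ + qₖ₋₂ (with p₋₁=1, p₋₂=0, q₋₁=0, q₋₂=1):
  k=0: a=6, p=6, q=1
  k=1: a=1, p=7, q=1
  k=2: a=3, p=27, q=4
  k=3: a=2, p=61, q=9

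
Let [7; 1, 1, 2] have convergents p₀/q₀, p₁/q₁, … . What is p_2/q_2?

15/2

Using pₖ = aₖpₖ₋₁ + pₖ₋₂, qₖ = aₖqₖ₋₁ + qₖ₋₂ (with p₋₁=1, p₋₂=0, q₋₁=0, q₋₂=1):
  k=0: a=7, p=7, q=1
  k=1: a=1, p=8, q=1
  k=2: a=1, p=15, q=2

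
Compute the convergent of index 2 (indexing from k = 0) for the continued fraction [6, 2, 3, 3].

45/7

Using pₖ = aₖpₖ₋₁ + pₖ₋₂, qₖ = aₖqₖ₋₁ + qₖ₋₂ (with p₋₁=1, p₋₂=0, q₋₁=0, q₋₂=1):
  k=0: a=6, p=6, q=1
  k=1: a=2, p=13, q=2
  k=2: a=3, p=45, q=7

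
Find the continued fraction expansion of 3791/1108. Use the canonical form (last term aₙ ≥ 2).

3791 = 3*1108 + 467
1108 = 2*467 + 174
467 = 2*174 + 119
174 = 1*119 + 55
119 = 2*55 + 9
55 = 6*9 + 1
9 = 9*1 + 0  (stop)
So 3791/1108 = [3; 2, 2, 1, 2, 6, 9].

[3; 2, 2, 1, 2, 6, 9]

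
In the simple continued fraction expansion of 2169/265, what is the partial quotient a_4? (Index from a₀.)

2169 = 8·265 + 49   →  a_0 = 8
265 = 5·49 + 20   →  a_1 = 5
49 = 2·20 + 9   →  a_2 = 2
20 = 2·9 + 2   →  a_3 = 2
9 = 4·2 + 1   →  a_4 = 4

4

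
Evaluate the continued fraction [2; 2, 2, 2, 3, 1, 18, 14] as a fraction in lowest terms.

33770/13983

Fold from the inside: start with 14/1.
  18 + 1/14 = 253/14
  1 + 14/253 = 267/253
  3 + 253/267 = 1054/267
  2 + 267/1054 = 2375/1054
  2 + 1054/2375 = 5804/2375
  2 + 2375/5804 = 13983/5804
  2 + 5804/13983 = 33770/13983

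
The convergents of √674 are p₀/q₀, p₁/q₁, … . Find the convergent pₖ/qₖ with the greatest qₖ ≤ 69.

√674 = [25; 1, 24, 1, 50, …] (period length 4).
Convergents:
  p_0/q_0 = 25/1
  p_1/q_1 = 26/1
  p_2/q_2 = 649/25
  p_3/q_3 = 675/26
  p_4/q_4 = 34399/1325
q_3 = 26 ≤ 69 < 1325 = q_4, so the answer is 675/26.

675/26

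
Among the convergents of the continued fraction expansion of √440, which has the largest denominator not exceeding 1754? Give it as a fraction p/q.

36100/1721

√440 = [20; 1, 40, …] (period length 2).
Convergents:
  p_0/q_0 = 20/1
  p_1/q_1 = 21/1
  p_2/q_2 = 860/41
  p_3/q_3 = 881/42
  p_4/q_4 = 36100/1721
  p_5/q_5 = 36981/1763
q_4 = 1721 ≤ 1754 < 1763 = q_5, so the answer is 36100/1721.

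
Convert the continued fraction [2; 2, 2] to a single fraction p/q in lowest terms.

Fold from the inside: start with 2/1.
  2 + 1/2 = 5/2
  2 + 2/5 = 12/5

12/5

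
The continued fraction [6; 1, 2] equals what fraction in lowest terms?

Using pₖ = aₖpₖ₋₁ + pₖ₋₂ and qₖ = aₖqₖ₋₁ + qₖ₋₂:
  k=0: a=6, p=6, q=1
  k=1: a=1, p=7, q=1
  k=2: a=2, p=20, q=3

20/3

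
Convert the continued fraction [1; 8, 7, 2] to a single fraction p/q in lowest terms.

137/122

Fold from the inside: start with 2/1.
  7 + 1/2 = 15/2
  8 + 2/15 = 122/15
  1 + 15/122 = 137/122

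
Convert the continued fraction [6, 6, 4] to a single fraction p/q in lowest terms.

Using pₖ = aₖpₖ₋₁ + pₖ₋₂ and qₖ = aₖqₖ₋₁ + qₖ₋₂:
  k=0: a=6, p=6, q=1
  k=1: a=6, p=37, q=6
  k=2: a=4, p=154, q=25

154/25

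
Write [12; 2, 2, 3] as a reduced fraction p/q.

211/17

Fold from the inside: start with 3/1.
  2 + 1/3 = 7/3
  2 + 3/7 = 17/7
  12 + 7/17 = 211/17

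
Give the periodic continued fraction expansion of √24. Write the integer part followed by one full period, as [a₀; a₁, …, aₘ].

[4; 1, 8]

a₀ = ⌊√24⌋ = 4.
With m₀=0, d₀=1 and mₖ₊₁ = dₖaₖ − mₖ, dₖ₊₁ = (n − mₖ₊₁²)/dₖ, aₖ₊₁ = ⌊(a₀+mₖ₊₁)/dₖ₊₁⌋:
  k=1: m=4, d=8, a=1
  k=2: m=4, d=1, a=8
d=1 and a=2a₀=8 at k=2, so the next step gives (m, d) = (4, 8) again — its k=1 value — and the period has length 2.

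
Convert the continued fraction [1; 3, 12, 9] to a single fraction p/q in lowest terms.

Fold from the inside: start with 9/1.
  12 + 1/9 = 109/9
  3 + 9/109 = 336/109
  1 + 109/336 = 445/336

445/336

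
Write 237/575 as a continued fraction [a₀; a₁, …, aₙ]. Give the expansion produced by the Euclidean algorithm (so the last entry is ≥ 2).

[0; 2, 2, 2, 1, 7, 1, 3]

237 = 0·575 + 237
575 = 2·237 + 101
237 = 2·101 + 35
101 = 2·35 + 31
35 = 1·31 + 4
31 = 7·4 + 3
4 = 1·3 + 1
3 = 3·1 + 0  (stop)
So 237/575 = [0; 2, 2, 2, 1, 7, 1, 3].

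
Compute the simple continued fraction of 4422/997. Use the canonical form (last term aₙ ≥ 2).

[4; 2, 3, 2, 1, 2, 1, 11]

4422 = 4×997 + 434
997 = 2×434 + 129
434 = 3×129 + 47
129 = 2×47 + 35
47 = 1×35 + 12
35 = 2×12 + 11
12 = 1×11 + 1
11 = 11×1 + 0  (stop)
So 4422/997 = [4; 2, 3, 2, 1, 2, 1, 11].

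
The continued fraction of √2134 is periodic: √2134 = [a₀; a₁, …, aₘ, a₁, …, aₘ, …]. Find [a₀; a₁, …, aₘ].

[46; 5, 8, 5, 92]

a₀ = ⌊√2134⌋ = 46.
With m₀=0, d₀=1 and mₖ₊₁ = dₖaₖ − mₖ, dₖ₊₁ = (n − mₖ₊₁²)/dₖ, aₖ₊₁ = ⌊(a₀+mₖ₊₁)/dₖ₊₁⌋:
  k=1: m=46, d=18, a=5
  k=2: m=44, d=11, a=8
  k=3: m=44, d=18, a=5
  k=4: m=46, d=1, a=92
d=1 and a=2a₀=92 at k=4, so the next step gives (m, d) = (46, 18) again — its k=1 value — and the period has length 4.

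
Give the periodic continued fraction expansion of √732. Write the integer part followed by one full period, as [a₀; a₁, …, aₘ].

a₀ = ⌊√732⌋ = 27.
With m₀=0, d₀=1 and mₖ₊₁ = dₖaₖ − mₖ, dₖ₊₁ = (n − mₖ₊₁²)/dₖ, aₖ₊₁ = ⌊(a₀+mₖ₊₁)/dₖ₊₁⌋:
  k=1: m=27, d=3, a=18
  k=2: m=27, d=1, a=54
d=1 and a=2a₀=54 at k=2, so the next step gives (m, d) = (27, 3) again — its k=1 value — and the period has length 2.

[27; 18, 54]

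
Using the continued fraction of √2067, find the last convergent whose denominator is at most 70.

√2067 = [45; 2, 6, 2, 90, …] (period length 4).
Convergents:
  p_0/q_0 = 45/1
  p_1/q_1 = 91/2
  p_2/q_2 = 591/13
  p_3/q_3 = 1273/28
  p_4/q_4 = 115161/2533
q_3 = 28 ≤ 70 < 2533 = q_4, so the answer is 1273/28.

1273/28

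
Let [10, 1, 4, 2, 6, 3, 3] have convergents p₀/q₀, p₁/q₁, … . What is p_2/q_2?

54/5

Using pₖ = aₖpₖ₋₁ + pₖ₋₂, qₖ = aₖqₖ₋₁ + qₖ₋₂ (with p₋₁=1, p₋₂=0, q₋₁=0, q₋₂=1):
  k=0: a=10, p=10, q=1
  k=1: a=1, p=11, q=1
  k=2: a=4, p=54, q=5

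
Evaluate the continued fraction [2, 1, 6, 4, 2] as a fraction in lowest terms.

Using pₖ = aₖpₖ₋₁ + pₖ₋₂ and qₖ = aₖqₖ₋₁ + qₖ₋₂:
  k=0: a=2, p=2, q=1
  k=1: a=1, p=3, q=1
  k=2: a=6, p=20, q=7
  k=3: a=4, p=83, q=29
  k=4: a=2, p=186, q=65

186/65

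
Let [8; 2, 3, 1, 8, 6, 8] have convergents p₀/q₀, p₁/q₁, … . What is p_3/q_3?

76/9

Using pₖ = aₖpₖ₋₁ + pₖ₋₂, qₖ = aₖqₖ₋₁ + qₖ₋₂ (with p₋₁=1, p₋₂=0, q₋₁=0, q₋₂=1):
  k=0: a=8, p=8, q=1
  k=1: a=2, p=17, q=2
  k=2: a=3, p=59, q=7
  k=3: a=1, p=76, q=9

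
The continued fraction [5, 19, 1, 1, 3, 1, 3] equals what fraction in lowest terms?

3359/665

Using pₖ = aₖpₖ₋₁ + pₖ₋₂ and qₖ = aₖqₖ₋₁ + qₖ₋₂:
  k=0: a=5, p=5, q=1
  k=1: a=19, p=96, q=19
  k=2: a=1, p=101, q=20
  k=3: a=1, p=197, q=39
  k=4: a=3, p=692, q=137
  k=5: a=1, p=889, q=176
  k=6: a=3, p=3359, q=665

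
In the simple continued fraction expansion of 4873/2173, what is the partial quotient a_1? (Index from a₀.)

4873 = 2·2173 + 527   →  a_0 = 2
2173 = 4·527 + 65   →  a_1 = 4

4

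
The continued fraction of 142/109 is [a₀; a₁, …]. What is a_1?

142 = 1·109 + 33   →  a_0 = 1
109 = 3·33 + 10   →  a_1 = 3

3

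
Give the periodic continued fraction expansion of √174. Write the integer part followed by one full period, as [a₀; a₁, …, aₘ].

[13; 5, 4, 5, 26]

a₀ = ⌊√174⌋ = 13.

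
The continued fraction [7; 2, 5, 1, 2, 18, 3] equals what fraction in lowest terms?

Fold from the inside: start with 3/1.
  18 + 1/3 = 55/3
  2 + 3/55 = 113/55
  1 + 55/113 = 168/113
  5 + 113/168 = 953/168
  2 + 168/953 = 2074/953
  7 + 953/2074 = 15471/2074

15471/2074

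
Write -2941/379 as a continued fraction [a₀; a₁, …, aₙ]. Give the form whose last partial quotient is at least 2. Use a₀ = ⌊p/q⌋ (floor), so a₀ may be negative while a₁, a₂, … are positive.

[-8; 4, 6, 15]

-2941 = -8×379 + 91
379 = 4×91 + 15
91 = 6×15 + 1
15 = 15×1 + 0  (stop)
So -2941/379 = [-8; 4, 6, 15].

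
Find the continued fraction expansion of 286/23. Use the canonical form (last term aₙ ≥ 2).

286 = 12*23 + 10
23 = 2*10 + 3
10 = 3*3 + 1
3 = 3*1 + 0  (stop)
So 286/23 = [12; 2, 3, 3].

[12; 2, 3, 3]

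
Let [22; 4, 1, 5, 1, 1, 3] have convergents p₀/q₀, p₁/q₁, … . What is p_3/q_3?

644/29

Using pₖ = aₖpₖ₋₁ + pₖ₋₂, qₖ = aₖqₖ₋₁ + qₖ₋₂ (with p₋₁=1, p₋₂=0, q₋₁=0, q₋₂=1):
  k=0: a=22, p=22, q=1
  k=1: a=4, p=89, q=4
  k=2: a=1, p=111, q=5
  k=3: a=5, p=644, q=29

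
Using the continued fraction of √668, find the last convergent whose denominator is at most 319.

√668 = [25; 1, 5, 2, 12, 2, 5, 1, 50, …] (period length 8).
Convergents:
  p_0/q_0 = 25/1
  p_1/q_1 = 26/1
  p_2/q_2 = 155/6
  p_3/q_3 = 336/13
  p_4/q_4 = 4187/162
  p_5/q_5 = 8710/337
q_4 = 162 ≤ 319 < 337 = q_5, so the answer is 4187/162.

4187/162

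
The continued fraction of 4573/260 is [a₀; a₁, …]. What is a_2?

4573 = 17·260 + 153   →  a_0 = 17
260 = 1·153 + 107   →  a_1 = 1
153 = 1·107 + 46   →  a_2 = 1

1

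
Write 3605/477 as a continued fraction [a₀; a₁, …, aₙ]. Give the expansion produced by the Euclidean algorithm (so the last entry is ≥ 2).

[7; 1, 1, 3, 1, 5, 9]

3605 = 7·477 + 266
477 = 1·266 + 211
266 = 1·211 + 55
211 = 3·55 + 46
55 = 1·46 + 9
46 = 5·9 + 1
9 = 9·1 + 0  (stop)
So 3605/477 = [7; 1, 1, 3, 1, 5, 9].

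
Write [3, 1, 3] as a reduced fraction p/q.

Using pₖ = aₖpₖ₋₁ + pₖ₋₂ and qₖ = aₖqₖ₋₁ + qₖ₋₂:
  k=0: a=3, p=3, q=1
  k=1: a=1, p=4, q=1
  k=2: a=3, p=15, q=4

15/4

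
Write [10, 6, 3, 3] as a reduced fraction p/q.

640/63

Fold from the inside: start with 3/1.
  3 + 1/3 = 10/3
  6 + 3/10 = 63/10
  10 + 10/63 = 640/63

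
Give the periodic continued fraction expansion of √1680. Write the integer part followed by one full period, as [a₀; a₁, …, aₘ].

[40; 1, 80]

a₀ = ⌊√1680⌋ = 40.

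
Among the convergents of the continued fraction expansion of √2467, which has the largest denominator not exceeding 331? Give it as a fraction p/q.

14851/299

√2467 = [49; 1, 2, 49, 2, 1, 98, …] (period length 6).
Convergents:
  p_0/q_0 = 49/1
  p_1/q_1 = 50/1
  p_2/q_2 = 149/3
  p_3/q_3 = 7351/148
  p_4/q_4 = 14851/299
  p_5/q_5 = 22202/447
q_4 = 299 ≤ 331 < 447 = q_5, so the answer is 14851/299.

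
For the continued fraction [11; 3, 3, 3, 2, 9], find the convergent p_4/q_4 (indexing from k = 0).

859/76

Using pₖ = aₖpₖ₋₁ + pₖ₋₂, qₖ = aₖqₖ₋₁ + qₖ₋₂ (with p₋₁=1, p₋₂=0, q₋₁=0, q₋₂=1):
  k=0: a=11, p=11, q=1
  k=1: a=3, p=34, q=3
  k=2: a=3, p=113, q=10
  k=3: a=3, p=373, q=33
  k=4: a=2, p=859, q=76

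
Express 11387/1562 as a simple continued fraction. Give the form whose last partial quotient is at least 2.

[7; 3, 2, 4, 3, 7, 2]

11387 = 7·1562 + 453
1562 = 3·453 + 203
453 = 2·203 + 47
203 = 4·47 + 15
47 = 3·15 + 2
15 = 7·2 + 1
2 = 2·1 + 0  (stop)
So 11387/1562 = [7; 3, 2, 4, 3, 7, 2].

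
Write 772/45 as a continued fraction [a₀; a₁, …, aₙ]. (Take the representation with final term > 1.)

[17; 6, 2, 3]

772 = 17·45 + 7
45 = 6·7 + 3
7 = 2·3 + 1
3 = 3·1 + 0  (stop)
So 772/45 = [17; 6, 2, 3].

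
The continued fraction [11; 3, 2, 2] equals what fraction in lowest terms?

Using pₖ = aₖpₖ₋₁ + pₖ₋₂ and qₖ = aₖqₖ₋₁ + qₖ₋₂:
  k=0: a=11, p=11, q=1
  k=1: a=3, p=34, q=3
  k=2: a=2, p=79, q=7
  k=3: a=2, p=192, q=17

192/17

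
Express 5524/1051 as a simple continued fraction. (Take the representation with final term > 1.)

5524 = 5·1051 + 269
1051 = 3·269 + 244
269 = 1·244 + 25
244 = 9·25 + 19
25 = 1·19 + 6
19 = 3·6 + 1
6 = 6·1 + 0  (stop)
So 5524/1051 = [5; 3, 1, 9, 1, 3, 6].

[5; 3, 1, 9, 1, 3, 6]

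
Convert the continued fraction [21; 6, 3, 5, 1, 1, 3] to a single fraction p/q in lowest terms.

Using pₖ = aₖpₖ₋₁ + pₖ₋₂ and qₖ = aₖqₖ₋₁ + qₖ₋₂:
  k=0: a=21, p=21, q=1
  k=1: a=6, p=127, q=6
  k=2: a=3, p=402, q=19
  k=3: a=5, p=2137, q=101
  k=4: a=1, p=2539, q=120
  k=5: a=1, p=4676, q=221
  k=6: a=3, p=16567, q=783

16567/783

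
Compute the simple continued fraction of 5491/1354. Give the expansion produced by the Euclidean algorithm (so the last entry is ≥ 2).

5491 = 4×1354 + 75
1354 = 18×75 + 4
75 = 18×4 + 3
4 = 1×3 + 1
3 = 3×1 + 0  (stop)
So 5491/1354 = [4; 18, 18, 1, 3].

[4; 18, 18, 1, 3]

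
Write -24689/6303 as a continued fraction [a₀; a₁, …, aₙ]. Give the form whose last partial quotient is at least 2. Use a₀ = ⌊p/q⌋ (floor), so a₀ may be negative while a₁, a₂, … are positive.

-24689 = -4·6303 + 523
6303 = 12·523 + 27
523 = 19·27 + 10
27 = 2·10 + 7
10 = 1·7 + 3
7 = 2·3 + 1
3 = 3·1 + 0  (stop)
So -24689/6303 = [-4; 12, 19, 2, 1, 2, 3].

[-4; 12, 19, 2, 1, 2, 3]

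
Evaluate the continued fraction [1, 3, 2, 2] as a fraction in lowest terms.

Fold from the inside: start with 2/1.
  2 + 1/2 = 5/2
  3 + 2/5 = 17/5
  1 + 5/17 = 22/17

22/17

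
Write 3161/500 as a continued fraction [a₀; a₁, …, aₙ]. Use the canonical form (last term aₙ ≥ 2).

3161 = 6×500 + 161
500 = 3×161 + 17
161 = 9×17 + 8
17 = 2×8 + 1
8 = 8×1 + 0  (stop)
So 3161/500 = [6; 3, 9, 2, 8].

[6; 3, 9, 2, 8]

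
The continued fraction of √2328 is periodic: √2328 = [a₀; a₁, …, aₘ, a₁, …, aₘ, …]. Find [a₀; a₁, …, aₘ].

[48; 4, 96]

a₀ = ⌊√2328⌋ = 48.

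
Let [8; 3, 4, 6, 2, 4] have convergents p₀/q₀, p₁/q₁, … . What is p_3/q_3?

Using pₖ = aₖpₖ₋₁ + pₖ₋₂, qₖ = aₖqₖ₋₁ + qₖ₋₂ (with p₋₁=1, p₋₂=0, q₋₁=0, q₋₂=1):
  k=0: a=8, p=8, q=1
  k=1: a=3, p=25, q=3
  k=2: a=4, p=108, q=13
  k=3: a=6, p=673, q=81

673/81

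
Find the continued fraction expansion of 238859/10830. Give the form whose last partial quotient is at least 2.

[22; 18, 12, 2, 11, 2]

238859 = 22·10830 + 599
10830 = 18·599 + 48
599 = 12·48 + 23
48 = 2·23 + 2
23 = 11·2 + 1
2 = 2·1 + 0  (stop)
So 238859/10830 = [22; 18, 12, 2, 11, 2].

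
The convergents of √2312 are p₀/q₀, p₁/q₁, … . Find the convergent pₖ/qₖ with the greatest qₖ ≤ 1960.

√2312 = [48; 12, 96, …] (period length 2).
Convergents:
  p_0/q_0 = 48/1
  p_1/q_1 = 577/12
  p_2/q_2 = 55440/1153
  p_3/q_3 = 665857/13848
q_2 = 1153 ≤ 1960 < 13848 = q_3, so the answer is 55440/1153.

55440/1153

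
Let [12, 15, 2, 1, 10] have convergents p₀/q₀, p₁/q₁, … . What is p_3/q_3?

Using pₖ = aₖpₖ₋₁ + pₖ₋₂, qₖ = aₖqₖ₋₁ + qₖ₋₂ (with p₋₁=1, p₋₂=0, q₋₁=0, q₋₂=1):
  k=0: a=12, p=12, q=1
  k=1: a=15, p=181, q=15
  k=2: a=2, p=374, q=31
  k=3: a=1, p=555, q=46

555/46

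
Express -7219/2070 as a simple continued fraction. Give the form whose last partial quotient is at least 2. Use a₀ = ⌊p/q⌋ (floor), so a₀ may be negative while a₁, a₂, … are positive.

[-4; 1, 1, 19, 2, 2, 10]

-7219 = -4×2070 + 1061
2070 = 1×1061 + 1009
1061 = 1×1009 + 52
1009 = 19×52 + 21
52 = 2×21 + 10
21 = 2×10 + 1
10 = 10×1 + 0  (stop)
So -7219/2070 = [-4; 1, 1, 19, 2, 2, 10].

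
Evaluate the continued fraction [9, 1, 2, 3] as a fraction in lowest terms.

Fold from the inside: start with 3/1.
  2 + 1/3 = 7/3
  1 + 3/7 = 10/7
  9 + 7/10 = 97/10

97/10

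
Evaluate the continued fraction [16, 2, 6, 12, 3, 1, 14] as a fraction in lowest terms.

156669/9517

Using pₖ = aₖpₖ₋₁ + pₖ₋₂ and qₖ = aₖqₖ₋₁ + qₖ₋₂:
  k=0: a=16, p=16, q=1
  k=1: a=2, p=33, q=2
  k=2: a=6, p=214, q=13
  k=3: a=12, p=2601, q=158
  k=4: a=3, p=8017, q=487
  k=5: a=1, p=10618, q=645
  k=6: a=14, p=156669, q=9517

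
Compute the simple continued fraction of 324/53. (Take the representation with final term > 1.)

[6; 8, 1, 5]

324 = 6·53 + 6
53 = 8·6 + 5
6 = 1·5 + 1
5 = 5·1 + 0  (stop)
So 324/53 = [6; 8, 1, 5].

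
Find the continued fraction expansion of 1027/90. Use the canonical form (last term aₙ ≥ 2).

1027 = 11·90 + 37
90 = 2·37 + 16
37 = 2·16 + 5
16 = 3·5 + 1
5 = 5·1 + 0  (stop)
So 1027/90 = [11; 2, 2, 3, 5].

[11; 2, 2, 3, 5]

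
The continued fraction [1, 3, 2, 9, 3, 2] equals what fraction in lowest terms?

613/476

Using pₖ = aₖpₖ₋₁ + pₖ₋₂ and qₖ = aₖqₖ₋₁ + qₖ₋₂:
  k=0: a=1, p=1, q=1
  k=1: a=3, p=4, q=3
  k=2: a=2, p=9, q=7
  k=3: a=9, p=85, q=66
  k=4: a=3, p=264, q=205
  k=5: a=2, p=613, q=476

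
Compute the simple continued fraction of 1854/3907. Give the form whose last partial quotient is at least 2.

1854 = 0*3907 + 1854
3907 = 2*1854 + 199
1854 = 9*199 + 63
199 = 3*63 + 10
63 = 6*10 + 3
10 = 3*3 + 1
3 = 3*1 + 0  (stop)
So 1854/3907 = [0; 2, 9, 3, 6, 3, 3].

[0; 2, 9, 3, 6, 3, 3]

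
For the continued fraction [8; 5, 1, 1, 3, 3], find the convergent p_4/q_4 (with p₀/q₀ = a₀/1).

319/39

Using pₖ = aₖpₖ₋₁ + pₖ₋₂, qₖ = aₖqₖ₋₁ + qₖ₋₂ (with p₋₁=1, p₋₂=0, q₋₁=0, q₋₂=1):
  k=0: a=8, p=8, q=1
  k=1: a=5, p=41, q=5
  k=2: a=1, p=49, q=6
  k=3: a=1, p=90, q=11
  k=4: a=3, p=319, q=39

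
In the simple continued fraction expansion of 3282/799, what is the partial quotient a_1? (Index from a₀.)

3282 = 4·799 + 86   →  a_0 = 4
799 = 9·86 + 25   →  a_1 = 9

9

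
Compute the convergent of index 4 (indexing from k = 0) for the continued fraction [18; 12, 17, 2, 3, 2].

26600/1471

Using pₖ = aₖpₖ₋₁ + pₖ₋₂, qₖ = aₖqₖ₋₁ + qₖ₋₂ (with p₋₁=1, p₋₂=0, q₋₁=0, q₋₂=1):
  k=0: a=18, p=18, q=1
  k=1: a=12, p=217, q=12
  k=2: a=17, p=3707, q=205
  k=3: a=2, p=7631, q=422
  k=4: a=3, p=26600, q=1471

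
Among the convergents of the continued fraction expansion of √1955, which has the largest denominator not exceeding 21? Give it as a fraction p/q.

√1955 = [44; 4, 1, 1, 1, 4, 88, …] (period length 6).
Convergents:
  p_0/q_0 = 44/1
  p_1/q_1 = 177/4
  p_2/q_2 = 221/5
  p_3/q_3 = 398/9
  p_4/q_4 = 619/14
  p_5/q_5 = 2874/65
q_4 = 14 ≤ 21 < 65 = q_5, so the answer is 619/14.

619/14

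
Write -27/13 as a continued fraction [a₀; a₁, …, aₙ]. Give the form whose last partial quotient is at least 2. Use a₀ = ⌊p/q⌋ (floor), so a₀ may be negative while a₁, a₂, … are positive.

-27 = -3×13 + 12
13 = 1×12 + 1
12 = 12×1 + 0  (stop)
So -27/13 = [-3; 1, 12].

[-3; 1, 12]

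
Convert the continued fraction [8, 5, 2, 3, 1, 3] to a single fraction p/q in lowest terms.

Using pₖ = aₖpₖ₋₁ + pₖ₋₂ and qₖ = aₖqₖ₋₁ + qₖ₋₂:
  k=0: a=8, p=8, q=1
  k=1: a=5, p=41, q=5
  k=2: a=2, p=90, q=11
  k=3: a=3, p=311, q=38
  k=4: a=1, p=401, q=49
  k=5: a=3, p=1514, q=185

1514/185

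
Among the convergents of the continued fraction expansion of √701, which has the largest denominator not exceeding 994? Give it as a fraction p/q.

√701 = [26; 2, 10, 10, 2, 52, …] (period length 5).
Convergents:
  p_0/q_0 = 26/1
  p_1/q_1 = 53/2
  p_2/q_2 = 556/21
  p_3/q_3 = 5613/212
  p_4/q_4 = 11782/445
  p_5/q_5 = 618277/23352
q_4 = 445 ≤ 994 < 23352 = q_5, so the answer is 11782/445.

11782/445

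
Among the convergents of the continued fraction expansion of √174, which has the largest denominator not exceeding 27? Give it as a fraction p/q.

277/21

√174 = [13; 5, 4, 5, 26, …] (period length 4).
Convergents:
  p_0/q_0 = 13/1
  p_1/q_1 = 66/5
  p_2/q_2 = 277/21
  p_3/q_3 = 1451/110
q_2 = 21 ≤ 27 < 110 = q_3, so the answer is 277/21.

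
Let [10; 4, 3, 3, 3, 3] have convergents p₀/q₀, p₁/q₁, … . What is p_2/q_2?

Using pₖ = aₖpₖ₋₁ + pₖ₋₂, qₖ = aₖqₖ₋₁ + qₖ₋₂ (with p₋₁=1, p₋₂=0, q₋₁=0, q₋₂=1):
  k=0: a=10, p=10, q=1
  k=1: a=4, p=41, q=4
  k=2: a=3, p=133, q=13

133/13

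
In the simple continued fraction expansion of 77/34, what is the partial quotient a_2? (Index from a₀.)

1

77 = 2·34 + 9   →  a_0 = 2
34 = 3·9 + 7   →  a_1 = 3
9 = 1·7 + 2   →  a_2 = 1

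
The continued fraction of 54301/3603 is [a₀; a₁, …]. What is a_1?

14

54301 = 15·3603 + 256   →  a_0 = 15
3603 = 14·256 + 19   →  a_1 = 14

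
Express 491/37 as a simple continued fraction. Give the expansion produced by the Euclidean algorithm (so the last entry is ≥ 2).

491 = 13*37 + 10
37 = 3*10 + 7
10 = 1*7 + 3
7 = 2*3 + 1
3 = 3*1 + 0  (stop)
So 491/37 = [13; 3, 1, 2, 3].

[13; 3, 1, 2, 3]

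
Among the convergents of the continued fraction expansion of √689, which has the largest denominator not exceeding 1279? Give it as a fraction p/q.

√689 = [26; 4, 52, …] (period length 2).
Convergents:
  p_0/q_0 = 26/1
  p_1/q_1 = 105/4
  p_2/q_2 = 5486/209
  p_3/q_3 = 22049/840
  p_4/q_4 = 1152034/43889
q_3 = 840 ≤ 1279 < 43889 = q_4, so the answer is 22049/840.

22049/840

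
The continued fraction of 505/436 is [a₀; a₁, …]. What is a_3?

7

505 = 1·436 + 69   →  a_0 = 1
436 = 6·69 + 22   →  a_1 = 6
69 = 3·22 + 3   →  a_2 = 3
22 = 7·3 + 1   →  a_3 = 7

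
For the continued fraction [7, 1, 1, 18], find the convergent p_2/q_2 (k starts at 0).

15/2

Using pₖ = aₖpₖ₋₁ + pₖ₋₂, qₖ = aₖqₖ₋₁ + qₖ₋₂ (with p₋₁=1, p₋₂=0, q₋₁=0, q₋₂=1):
  k=0: a=7, p=7, q=1
  k=1: a=1, p=8, q=1
  k=2: a=1, p=15, q=2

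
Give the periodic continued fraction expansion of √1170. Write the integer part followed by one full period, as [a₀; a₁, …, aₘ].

[34; 4, 1, 6, 1, 4, 68]

a₀ = ⌊√1170⌋ = 34.
With m₀=0, d₀=1 and mₖ₊₁ = dₖaₖ − mₖ, dₖ₊₁ = (n − mₖ₊₁²)/dₖ, aₖ₊₁ = ⌊(a₀+mₖ₊₁)/dₖ₊₁⌋:
  k=1: m=34, d=14, a=4
  k=2: m=22, d=49, a=1
  k=3: m=27, d=9, a=6
  k=4: m=27, d=49, a=1
  k=5: m=22, d=14, a=4
  k=6: m=34, d=1, a=68
d=1 and a=2a₀=68 at k=6, so the next step gives (m, d) = (34, 14) again — its k=1 value — and the period has length 6.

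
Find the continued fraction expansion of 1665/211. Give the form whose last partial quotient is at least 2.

[7; 1, 8, 5, 1, 3]

1665 = 7×211 + 188
211 = 1×188 + 23
188 = 8×23 + 4
23 = 5×4 + 3
4 = 1×3 + 1
3 = 3×1 + 0  (stop)
So 1665/211 = [7; 1, 8, 5, 1, 3].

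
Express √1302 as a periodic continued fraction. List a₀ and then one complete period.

a₀ = ⌊√1302⌋ = 36.
With m₀=0, d₀=1 and mₖ₊₁ = dₖaₖ − mₖ, dₖ₊₁ = (n − mₖ₊₁²)/dₖ, aₖ₊₁ = ⌊(a₀+mₖ₊₁)/dₖ₊₁⌋:
  k=1: m=36, d=6, a=12
  k=2: m=36, d=1, a=72
d=1 and a=2a₀=72 at k=2, so the next step gives (m, d) = (36, 6) again — its k=1 value — and the period has length 2.

[36; 12, 72]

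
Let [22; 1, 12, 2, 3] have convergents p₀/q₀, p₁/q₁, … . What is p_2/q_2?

Using pₖ = aₖpₖ₋₁ + pₖ₋₂, qₖ = aₖqₖ₋₁ + qₖ₋₂ (with p₋₁=1, p₋₂=0, q₋₁=0, q₋₂=1):
  k=0: a=22, p=22, q=1
  k=1: a=1, p=23, q=1
  k=2: a=12, p=298, q=13

298/13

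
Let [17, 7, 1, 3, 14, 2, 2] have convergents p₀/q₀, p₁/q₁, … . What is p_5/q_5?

Using pₖ = aₖpₖ₋₁ + pₖ₋₂, qₖ = aₖqₖ₋₁ + qₖ₋₂ (with p₋₁=1, p₋₂=0, q₋₁=0, q₋₂=1):
  k=0: a=17, p=17, q=1
  k=1: a=7, p=120, q=7
  k=2: a=1, p=137, q=8
  k=3: a=3, p=531, q=31
  k=4: a=14, p=7571, q=442
  k=5: a=2, p=15673, q=915

15673/915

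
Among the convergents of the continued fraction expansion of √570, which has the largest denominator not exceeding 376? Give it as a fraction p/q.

8953/375

√570 = [23; 1, 6, 1, 46, …] (period length 4).
Convergents:
  p_0/q_0 = 23/1
  p_1/q_1 = 24/1
  p_2/q_2 = 167/7
  p_3/q_3 = 191/8
  p_4/q_4 = 8953/375
  p_5/q_5 = 9144/383
q_4 = 375 ≤ 376 < 383 = q_5, so the answer is 8953/375.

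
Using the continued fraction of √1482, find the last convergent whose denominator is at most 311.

11857/308

√1482 = [38; 2, 76, …] (period length 2).
Convergents:
  p_0/q_0 = 38/1
  p_1/q_1 = 77/2
  p_2/q_2 = 5890/153
  p_3/q_3 = 11857/308
  p_4/q_4 = 907022/23561
q_3 = 308 ≤ 311 < 23561 = q_4, so the answer is 11857/308.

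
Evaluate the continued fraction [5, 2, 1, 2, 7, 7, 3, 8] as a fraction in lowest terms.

59086/10997

Using pₖ = aₖpₖ₋₁ + pₖ₋₂ and qₖ = aₖqₖ₋₁ + qₖ₋₂:
  k=0: a=5, p=5, q=1
  k=1: a=2, p=11, q=2
  k=2: a=1, p=16, q=3
  k=3: a=2, p=43, q=8
  k=4: a=7, p=317, q=59
  k=5: a=7, p=2262, q=421
  k=6: a=3, p=7103, q=1322
  k=7: a=8, p=59086, q=10997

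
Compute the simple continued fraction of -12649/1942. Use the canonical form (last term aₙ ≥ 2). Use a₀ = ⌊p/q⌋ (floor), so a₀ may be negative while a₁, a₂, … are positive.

-12649 = -7*1942 + 945
1942 = 2*945 + 52
945 = 18*52 + 9
52 = 5*9 + 7
9 = 1*7 + 2
7 = 3*2 + 1
2 = 2*1 + 0  (stop)
So -12649/1942 = [-7; 2, 18, 5, 1, 3, 2].

[-7; 2, 18, 5, 1, 3, 2]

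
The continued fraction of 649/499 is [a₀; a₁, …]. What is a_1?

3

649 = 1·499 + 150   →  a_0 = 1
499 = 3·150 + 49   →  a_1 = 3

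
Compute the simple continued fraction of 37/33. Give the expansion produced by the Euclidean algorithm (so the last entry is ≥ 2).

37 = 1×33 + 4
33 = 8×4 + 1
4 = 4×1 + 0  (stop)
So 37/33 = [1; 8, 4].

[1; 8, 4]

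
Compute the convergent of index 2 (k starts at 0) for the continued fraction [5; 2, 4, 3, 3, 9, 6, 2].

49/9

Using pₖ = aₖpₖ₋₁ + pₖ₋₂, qₖ = aₖqₖ₋₁ + qₖ₋₂ (with p₋₁=1, p₋₂=0, q₋₁=0, q₋₂=1):
  k=0: a=5, p=5, q=1
  k=1: a=2, p=11, q=2
  k=2: a=4, p=49, q=9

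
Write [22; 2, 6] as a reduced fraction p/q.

Using pₖ = aₖpₖ₋₁ + pₖ₋₂ and qₖ = aₖqₖ₋₁ + qₖ₋₂:
  k=0: a=22, p=22, q=1
  k=1: a=2, p=45, q=2
  k=2: a=6, p=292, q=13

292/13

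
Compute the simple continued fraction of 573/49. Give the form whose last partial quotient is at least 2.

573 = 11·49 + 34
49 = 1·34 + 15
34 = 2·15 + 4
15 = 3·4 + 3
4 = 1·3 + 1
3 = 3·1 + 0  (stop)
So 573/49 = [11; 1, 2, 3, 1, 3].

[11; 1, 2, 3, 1, 3]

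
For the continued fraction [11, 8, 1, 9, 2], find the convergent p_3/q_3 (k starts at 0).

989/89

Using pₖ = aₖpₖ₋₁ + pₖ₋₂, qₖ = aₖqₖ₋₁ + qₖ₋₂ (with p₋₁=1, p₋₂=0, q₋₁=0, q₋₂=1):
  k=0: a=11, p=11, q=1
  k=1: a=8, p=89, q=8
  k=2: a=1, p=100, q=9
  k=3: a=9, p=989, q=89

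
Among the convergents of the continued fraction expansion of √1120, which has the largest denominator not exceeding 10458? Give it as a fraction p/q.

√1120 = [33; 2, 6, 1, 15, 1, 6, 2, 66, …] (period length 8).
Convergents:
  p_0/q_0 = 33/1
  p_1/q_1 = 67/2
  p_2/q_2 = 435/13
  p_3/q_3 = 502/15
  p_4/q_4 = 7965/238
  p_5/q_5 = 8467/253
  p_6/q_6 = 58767/1756
  p_7/q_7 = 126001/3765
  p_8/q_8 = 8374833/250246
q_7 = 3765 ≤ 10458 < 250246 = q_8, so the answer is 126001/3765.

126001/3765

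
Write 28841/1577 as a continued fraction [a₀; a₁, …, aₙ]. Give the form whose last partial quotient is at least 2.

28841 = 18*1577 + 455
1577 = 3*455 + 212
455 = 2*212 + 31
212 = 6*31 + 26
31 = 1*26 + 5
26 = 5*5 + 1
5 = 5*1 + 0  (stop)
So 28841/1577 = [18; 3, 2, 6, 1, 5, 5].

[18; 3, 2, 6, 1, 5, 5]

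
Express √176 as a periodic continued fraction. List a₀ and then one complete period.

[13; 3, 1, 3, 26]

a₀ = ⌊√176⌋ = 13.
With m₀=0, d₀=1 and mₖ₊₁ = dₖaₖ − mₖ, dₖ₊₁ = (n − mₖ₊₁²)/dₖ, aₖ₊₁ = ⌊(a₀+mₖ₊₁)/dₖ₊₁⌋:
  k=1: m=13, d=7, a=3
  k=2: m=8, d=16, a=1
  k=3: m=8, d=7, a=3
  k=4: m=13, d=1, a=26
d=1 and a=2a₀=26 at k=4, so the next step gives (m, d) = (13, 7) again — its k=1 value — and the period has length 4.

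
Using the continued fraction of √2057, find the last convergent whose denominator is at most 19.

√2057 = [45; 2, 1, 4, 1, 2, 90, …] (period length 6).
Convergents:
  p_0/q_0 = 45/1
  p_1/q_1 = 91/2
  p_2/q_2 = 136/3
  p_3/q_3 = 635/14
  p_4/q_4 = 771/17
  p_5/q_5 = 2177/48
q_4 = 17 ≤ 19 < 48 = q_5, so the answer is 771/17.

771/17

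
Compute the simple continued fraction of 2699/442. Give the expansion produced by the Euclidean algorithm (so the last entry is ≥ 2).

[6; 9, 2, 2, 9]

2699 = 6*442 + 47
442 = 9*47 + 19
47 = 2*19 + 9
19 = 2*9 + 1
9 = 9*1 + 0  (stop)
So 2699/442 = [6; 9, 2, 2, 9].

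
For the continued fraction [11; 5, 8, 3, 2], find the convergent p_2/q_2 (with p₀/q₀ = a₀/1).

Using pₖ = aₖpₖ₋₁ + pₖ₋₂, qₖ = aₖqₖ₋₁ + qₖ₋₂ (with p₋₁=1, p₋₂=0, q₋₁=0, q₋₂=1):
  k=0: a=11, p=11, q=1
  k=1: a=5, p=56, q=5
  k=2: a=8, p=459, q=41

459/41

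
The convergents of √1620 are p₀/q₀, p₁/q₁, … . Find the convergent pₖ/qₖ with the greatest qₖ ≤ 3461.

√1620 = [40; 4, 80, …] (period length 2).
Convergents:
  p_0/q_0 = 40/1
  p_1/q_1 = 161/4
  p_2/q_2 = 12920/321
  p_3/q_3 = 51841/1288
  p_4/q_4 = 4160200/103361
q_3 = 1288 ≤ 3461 < 103361 = q_4, so the answer is 51841/1288.

51841/1288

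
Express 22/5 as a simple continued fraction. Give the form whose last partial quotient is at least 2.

22 = 4*5 + 2
5 = 2*2 + 1
2 = 2*1 + 0  (stop)
So 22/5 = [4; 2, 2].

[4; 2, 2]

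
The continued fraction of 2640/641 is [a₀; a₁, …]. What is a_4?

3

2640 = 4·641 + 76   →  a_0 = 4
641 = 8·76 + 33   →  a_1 = 8
76 = 2·33 + 10   →  a_2 = 2
33 = 3·10 + 3   →  a_3 = 3
10 = 3·3 + 1   →  a_4 = 3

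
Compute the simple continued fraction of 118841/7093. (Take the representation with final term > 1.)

[16; 1, 3, 13, 12, 11]

118841 = 16×7093 + 5353
7093 = 1×5353 + 1740
5353 = 3×1740 + 133
1740 = 13×133 + 11
133 = 12×11 + 1
11 = 11×1 + 0  (stop)
So 118841/7093 = [16; 1, 3, 13, 12, 11].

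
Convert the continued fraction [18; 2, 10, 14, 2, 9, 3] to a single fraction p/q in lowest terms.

333535/18052

Fold from the inside: start with 3/1.
  9 + 1/3 = 28/3
  2 + 3/28 = 59/28
  14 + 28/59 = 854/59
  10 + 59/854 = 8599/854
  2 + 854/8599 = 18052/8599
  18 + 8599/18052 = 333535/18052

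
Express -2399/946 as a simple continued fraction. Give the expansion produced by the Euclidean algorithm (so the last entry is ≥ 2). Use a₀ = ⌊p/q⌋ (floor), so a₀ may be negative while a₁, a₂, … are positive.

[-3; 2, 6, 2, 5, 6]

-2399 = -3*946 + 439
946 = 2*439 + 68
439 = 6*68 + 31
68 = 2*31 + 6
31 = 5*6 + 1
6 = 6*1 + 0  (stop)
So -2399/946 = [-3; 2, 6, 2, 5, 6].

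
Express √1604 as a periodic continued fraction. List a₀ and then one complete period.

[40; 20, 80]

a₀ = ⌊√1604⌋ = 40.
With m₀=0, d₀=1 and mₖ₊₁ = dₖaₖ − mₖ, dₖ₊₁ = (n − mₖ₊₁²)/dₖ, aₖ₊₁ = ⌊(a₀+mₖ₊₁)/dₖ₊₁⌋:
  k=1: m=40, d=4, a=20
  k=2: m=40, d=1, a=80
d=1 and a=2a₀=80 at k=2, so the next step gives (m, d) = (40, 4) again — its k=1 value — and the period has length 2.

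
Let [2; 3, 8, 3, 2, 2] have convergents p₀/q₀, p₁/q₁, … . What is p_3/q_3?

Using pₖ = aₖpₖ₋₁ + pₖ₋₂, qₖ = aₖqₖ₋₁ + qₖ₋₂ (with p₋₁=1, p₋₂=0, q₋₁=0, q₋₂=1):
  k=0: a=2, p=2, q=1
  k=1: a=3, p=7, q=3
  k=2: a=8, p=58, q=25
  k=3: a=3, p=181, q=78

181/78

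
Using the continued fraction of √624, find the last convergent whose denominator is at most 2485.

61176/2449

√624 = [24; 1, 48, …] (period length 2).
Convergents:
  p_0/q_0 = 24/1
  p_1/q_1 = 25/1
  p_2/q_2 = 1224/49
  p_3/q_3 = 1249/50
  p_4/q_4 = 61176/2449
  p_5/q_5 = 62425/2499
q_4 = 2449 ≤ 2485 < 2499 = q_5, so the answer is 61176/2449.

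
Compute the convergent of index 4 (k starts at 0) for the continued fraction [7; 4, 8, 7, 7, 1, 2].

Using pₖ = aₖpₖ₋₁ + pₖ₋₂, qₖ = aₖqₖ₋₁ + qₖ₋₂ (with p₋₁=1, p₋₂=0, q₋₁=0, q₋₂=1):
  k=0: a=7, p=7, q=1
  k=1: a=4, p=29, q=4
  k=2: a=8, p=239, q=33
  k=3: a=7, p=1702, q=235
  k=4: a=7, p=12153, q=1678

12153/1678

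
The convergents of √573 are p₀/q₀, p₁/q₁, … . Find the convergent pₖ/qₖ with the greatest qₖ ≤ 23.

383/16

√573 = [23; 1, 14, 1, 46, …] (period length 4).
Convergents:
  p_0/q_0 = 23/1
  p_1/q_1 = 24/1
  p_2/q_2 = 359/15
  p_3/q_3 = 383/16
  p_4/q_4 = 17977/751
q_3 = 16 ≤ 23 < 751 = q_4, so the answer is 383/16.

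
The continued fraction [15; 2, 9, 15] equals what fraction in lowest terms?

Using pₖ = aₖpₖ₋₁ + pₖ₋₂ and qₖ = aₖqₖ₋₁ + qₖ₋₂:
  k=0: a=15, p=15, q=1
  k=1: a=2, p=31, q=2
  k=2: a=9, p=294, q=19
  k=3: a=15, p=4441, q=287

4441/287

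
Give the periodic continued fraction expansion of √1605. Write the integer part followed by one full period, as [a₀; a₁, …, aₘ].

a₀ = ⌊√1605⌋ = 40.
With m₀=0, d₀=1 and mₖ₊₁ = dₖaₖ − mₖ, dₖ₊₁ = (n − mₖ₊₁²)/dₖ, aₖ₊₁ = ⌊(a₀+mₖ₊₁)/dₖ₊₁⌋:
  k=1: m=40, d=5, a=16
  k=2: m=40, d=1, a=80
d=1 and a=2a₀=80 at k=2, so the next step gives (m, d) = (40, 5) again — its k=1 value — and the period has length 2.

[40; 16, 80]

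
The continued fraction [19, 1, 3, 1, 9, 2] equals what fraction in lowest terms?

Using pₖ = aₖpₖ₋₁ + pₖ₋₂ and qₖ = aₖqₖ₋₁ + qₖ₋₂:
  k=0: a=19, p=19, q=1
  k=1: a=1, p=20, q=1
  k=2: a=3, p=79, q=4
  k=3: a=1, p=99, q=5
  k=4: a=9, p=970, q=49
  k=5: a=2, p=2039, q=103

2039/103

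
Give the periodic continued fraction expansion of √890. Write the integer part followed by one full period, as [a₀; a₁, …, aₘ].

[29; 1, 4, 1, 58]

a₀ = ⌊√890⌋ = 29.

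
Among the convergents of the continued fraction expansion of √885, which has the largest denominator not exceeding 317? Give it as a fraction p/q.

7110/239

√885 = [29; 1, 2, 1, 58, …] (period length 4).
Convergents:
  p_0/q_0 = 29/1
  p_1/q_1 = 30/1
  p_2/q_2 = 89/3
  p_3/q_3 = 119/4
  p_4/q_4 = 6991/235
  p_5/q_5 = 7110/239
  p_6/q_6 = 21211/713
q_5 = 239 ≤ 317 < 713 = q_6, so the answer is 7110/239.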